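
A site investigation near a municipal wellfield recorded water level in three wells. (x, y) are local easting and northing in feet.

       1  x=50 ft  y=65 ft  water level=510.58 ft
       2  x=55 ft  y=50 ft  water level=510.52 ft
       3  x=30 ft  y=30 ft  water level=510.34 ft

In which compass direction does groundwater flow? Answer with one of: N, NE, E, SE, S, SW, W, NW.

With h = a·x + b·y + c and 1 as origin, the differences give:
  5·a + (-15)·b = -0.06
  (-20)·a + (-35)·b = -0.24
Eliminate b (×(-35) and ×(-15), subtract): -475·a = -1.500 → a = ∂h/∂x = +0.003158
Back-substitute: b = ∂h/∂y = +0.005053.
Flow = −∇h = (-0.003158 east, -0.005053 north), which points southwest.

SW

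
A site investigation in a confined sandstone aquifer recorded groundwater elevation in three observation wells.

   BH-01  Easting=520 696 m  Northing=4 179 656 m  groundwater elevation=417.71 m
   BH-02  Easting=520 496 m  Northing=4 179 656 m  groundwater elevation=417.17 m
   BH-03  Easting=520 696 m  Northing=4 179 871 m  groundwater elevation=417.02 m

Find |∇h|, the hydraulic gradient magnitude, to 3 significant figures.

0.00419

∂h/∂x = (417.17 − 417.71) / (520496 − 520696) = +0.002700
∂h/∂y = (417.02 − 417.71) / (4179871 − 4179656) = -0.003209
|∇h| = √(0.002700² + -0.003209²) = 0.004194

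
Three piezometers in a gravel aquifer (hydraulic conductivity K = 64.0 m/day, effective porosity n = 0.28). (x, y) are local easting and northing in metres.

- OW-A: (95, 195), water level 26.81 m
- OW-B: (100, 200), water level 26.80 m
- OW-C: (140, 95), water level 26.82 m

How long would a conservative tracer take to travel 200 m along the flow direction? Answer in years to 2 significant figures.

1.6 years

Differences from OW-A: to OW-B (Δx, Δy, Δh) = (5, 5, -0.01); to OW-C = (45, -100, +0.01).
Solve a·Δx + b·Δy = Δh: det = 5·(-100) − 45·5 = -725.
∂h/∂x = [(-0.01)·(-100) − (+0.01)·5] / -725 = -0.001310
∂h/∂y = [5·(+0.01) − 45·(-0.01)] / -725 = -0.0006897
|∇h| = √(-0.001310² + -0.0006897²) = 0.00148
Seepage velocity v = K·i/n = 64.0 × 0.00148 / 0.28 = 0.3383 m/day.
t = 200 / 0.3383 = 591.2 days = 1.62 years.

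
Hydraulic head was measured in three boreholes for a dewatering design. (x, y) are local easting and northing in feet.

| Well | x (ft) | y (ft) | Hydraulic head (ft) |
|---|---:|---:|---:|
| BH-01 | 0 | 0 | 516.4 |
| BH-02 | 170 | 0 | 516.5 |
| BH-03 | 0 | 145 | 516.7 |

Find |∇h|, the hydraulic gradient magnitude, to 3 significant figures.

0.00215

∂h/∂x = (516.5 − 516.4) / (170 − 0) = +0.0005882
∂h/∂y = (516.7 − 516.4) / (145 − 0) = +0.002069
|∇h| = √(0.0005882² + 0.002069²) = 0.002151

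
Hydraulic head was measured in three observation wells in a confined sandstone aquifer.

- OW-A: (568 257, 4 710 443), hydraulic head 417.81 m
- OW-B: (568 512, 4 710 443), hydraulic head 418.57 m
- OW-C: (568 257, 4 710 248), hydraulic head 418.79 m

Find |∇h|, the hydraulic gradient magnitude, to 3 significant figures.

∂h/∂x = (418.57 − 417.81) / (568512 − 568257) = +0.002980
∂h/∂y = (418.79 − 417.81) / (4710248 − 4710443) = -0.005026
|∇h| = √(0.002980² + -0.005026²) = 0.005843

0.00584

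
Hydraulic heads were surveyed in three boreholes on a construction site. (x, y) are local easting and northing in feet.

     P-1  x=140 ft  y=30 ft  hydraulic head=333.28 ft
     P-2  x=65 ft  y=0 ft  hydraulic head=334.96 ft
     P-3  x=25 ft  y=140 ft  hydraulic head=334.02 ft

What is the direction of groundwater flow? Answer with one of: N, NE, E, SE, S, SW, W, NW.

With h = a·x + b·y + c and P-1 as origin, the differences give:
  (-75)·a + (-30)·b = +1.68
  (-115)·a + 110·b = +0.74
Eliminate b (×110 and ×(-30), subtract): -11700·a = 207.000 → a = ∂h/∂x = -0.01769
Back-substitute: b = ∂h/∂y = -0.01177.
Flow = −∇h = (+0.01769 east, +0.01177 north), which points northeast.

NE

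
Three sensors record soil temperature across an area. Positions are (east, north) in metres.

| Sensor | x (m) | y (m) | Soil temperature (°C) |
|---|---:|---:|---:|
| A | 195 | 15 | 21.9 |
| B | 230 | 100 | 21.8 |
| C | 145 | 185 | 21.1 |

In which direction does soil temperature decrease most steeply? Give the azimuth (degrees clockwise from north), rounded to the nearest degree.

With T = a·x + b·y + c and A as origin, the differences give:
  35·a + 85·b = -0.1
  (-50)·a + 170·b = -0.8
Eliminate b (×170 and ×85, subtract): 10200·a = 51.00 → a = ∂T/∂x = +0.005000
Back-substitute: b = ∂T/∂y = -0.003235.
Steepest decrease is along −∇f: components (-0.005000 E, +0.003235 N).
Azimuth = atan2(-0.005000, +0.003235) = 302.9° ≈ 303°.

303°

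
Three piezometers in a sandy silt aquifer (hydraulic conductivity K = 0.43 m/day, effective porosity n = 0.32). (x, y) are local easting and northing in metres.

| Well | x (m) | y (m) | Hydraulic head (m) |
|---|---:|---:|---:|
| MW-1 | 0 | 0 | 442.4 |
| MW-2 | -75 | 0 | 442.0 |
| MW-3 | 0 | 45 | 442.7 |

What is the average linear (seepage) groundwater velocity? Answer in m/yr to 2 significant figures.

4.2 m/yr

∂h/∂x = (442.0 − 442.4) / (-75 − 0) = +0.005333
∂h/∂y = (442.7 − 442.4) / (45 − 0) = +0.006667
|∇h| = √(0.005333² + 0.006667²) = 0.008538
Seepage velocity v = K·i/n = 0.43 × 0.008538 / 0.32 = 0.01147 m/day = 4.189 m/yr.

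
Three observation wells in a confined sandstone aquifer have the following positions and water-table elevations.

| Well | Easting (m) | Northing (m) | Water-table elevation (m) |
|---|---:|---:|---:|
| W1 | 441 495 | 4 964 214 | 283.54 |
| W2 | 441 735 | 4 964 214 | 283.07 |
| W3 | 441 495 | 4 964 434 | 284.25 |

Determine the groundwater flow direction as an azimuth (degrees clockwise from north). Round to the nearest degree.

149°

∂h/∂x = (283.07 − 283.54) / (441735 − 441495) = -0.001958
∂h/∂y = (284.25 − 283.54) / (4964434 − 4964214) = +0.003227
Flow direction (−∇h) has components (+0.001958 E, -0.003227 N).
Azimuth = atan2(E, N) = atan2(+0.001958, -0.003227) = 148.8° ≈ 149°.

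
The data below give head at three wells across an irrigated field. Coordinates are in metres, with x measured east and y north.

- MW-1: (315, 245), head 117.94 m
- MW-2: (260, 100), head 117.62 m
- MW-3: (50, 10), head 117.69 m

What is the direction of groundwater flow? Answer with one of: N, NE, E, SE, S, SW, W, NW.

With h = a·x + b·y + c and MW-1 as origin, the differences give:
  (-55)·a + (-145)·b = -0.32
  (-265)·a + (-235)·b = -0.25
Eliminate b (×(-235) and ×(-145), subtract): -25500·a = 38.950 → a = ∂h/∂x = -0.001527
Back-substitute: b = ∂h/∂y = +0.002786.
Flow = −∇h = (+0.001527 east, -0.002786 north), which points southeast.

SE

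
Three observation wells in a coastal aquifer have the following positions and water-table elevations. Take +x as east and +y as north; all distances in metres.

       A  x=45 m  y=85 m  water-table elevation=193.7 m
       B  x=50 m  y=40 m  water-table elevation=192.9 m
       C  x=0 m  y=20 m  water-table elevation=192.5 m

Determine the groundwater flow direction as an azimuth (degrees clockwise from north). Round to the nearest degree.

Three-point gradient (reference A): Δ to B = (5, -45, -0.8), Δ to C = (-45, -65, -1.2).
∂h/∂x = +0.0008511, ∂h/∂y = +0.01787 (det = -2350).
Flow direction (−∇h) has components (-0.0008511 E, -0.01787 N).
Azimuth = atan2(E, N) = atan2(-0.0008511, -0.01787) = 182.7° ≈ 183°.

183°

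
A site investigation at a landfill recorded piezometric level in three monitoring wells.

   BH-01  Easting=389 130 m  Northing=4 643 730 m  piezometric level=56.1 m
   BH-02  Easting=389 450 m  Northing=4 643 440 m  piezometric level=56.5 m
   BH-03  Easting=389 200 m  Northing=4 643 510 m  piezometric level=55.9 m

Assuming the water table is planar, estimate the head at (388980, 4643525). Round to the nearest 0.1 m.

Taking BH-01 as reference: BH-02−BH-01 = (320, -290, +0.4); BH-03−BH-01 = (70, -220, -0.2).
Solve a·Δx + b·Δy = Δh: det = 320·(-220) − 70·(-290) = -50100.
∂h/∂x = [(+0.4)·(-220) − (-0.2)·(-290)] / -50100 = +0.002914
∂h/∂y = [320·(-0.2) − 70·(+0.4)] / -50100 = +0.001836
h(388980, 4643525) = 56.1 + (+0.002914)·(-150) + (+0.001836)·(-205) = 56.1 -0.437 -0.376 = 55.286 m.

55.3 m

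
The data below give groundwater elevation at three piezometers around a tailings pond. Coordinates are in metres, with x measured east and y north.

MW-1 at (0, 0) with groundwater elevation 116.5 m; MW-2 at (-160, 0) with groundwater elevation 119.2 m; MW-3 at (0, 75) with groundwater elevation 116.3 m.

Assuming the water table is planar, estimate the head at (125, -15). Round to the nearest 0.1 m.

∂h/∂x = (119.2 − 116.5) / (-160 − 0) = -0.01688
∂h/∂y = (116.3 − 116.5) / (75 − 0) = -0.002667
h(125, -15) = 116.5 + (-0.01688)·(125) + (-0.002667)·(-15) = 116.5 -2.109 +0.040 = 114.431 m.

114.4 m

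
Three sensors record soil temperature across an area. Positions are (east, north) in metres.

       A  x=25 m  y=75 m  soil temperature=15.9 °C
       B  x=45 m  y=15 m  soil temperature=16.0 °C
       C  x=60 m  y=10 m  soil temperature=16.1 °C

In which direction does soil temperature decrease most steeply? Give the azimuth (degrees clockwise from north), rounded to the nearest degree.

Three-point gradient (reference A): Δ to B = (20, -60, +0.1), Δ to C = (35, -65, +0.2).
∂T/∂x = +0.006875, ∂T/∂y = +0.0006250 (det = 800).
Steepest decrease is along −∇f: components (-0.006875 E, -0.0006250 N).
Azimuth = atan2(-0.006875, -0.0006250) = 264.8° ≈ 265°.

265°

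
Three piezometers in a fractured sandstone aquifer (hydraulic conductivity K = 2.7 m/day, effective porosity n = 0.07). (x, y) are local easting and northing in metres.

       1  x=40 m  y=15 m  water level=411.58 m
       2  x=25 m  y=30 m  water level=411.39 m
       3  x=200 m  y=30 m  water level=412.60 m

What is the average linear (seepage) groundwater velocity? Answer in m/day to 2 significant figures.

Taking 1 as reference: 2−1 = (-15, 15, -0.19); 3−1 = (160, 15, +1.02).
Solve a·Δx + b·Δy = Δh: det = (-15)·15 − 160·15 = -2625.
∂h/∂x = [(-0.19)·15 − (+1.02)·15] / -2625 = +0.006914
∂h/∂y = [(-15)·(+1.02) − 160·(-0.19)] / -2625 = -0.005752
|∇h| = √(0.006914² + -0.005752²) = 0.008994
Seepage velocity v = K·i/n = 2.7 × 0.008994 / 0.07 = 0.3469 m/day.

0.35 m/day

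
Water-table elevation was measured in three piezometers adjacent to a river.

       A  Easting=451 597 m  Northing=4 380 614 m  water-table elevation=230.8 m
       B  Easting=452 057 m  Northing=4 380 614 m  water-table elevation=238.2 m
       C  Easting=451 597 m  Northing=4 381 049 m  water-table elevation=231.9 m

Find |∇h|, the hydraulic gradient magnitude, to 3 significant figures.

0.0163

∂h/∂x = (238.2 − 230.8) / (452057 − 451597) = +0.01609
∂h/∂y = (231.9 − 230.8) / (4381049 − 4380614) = +0.002529
|∇h| = √(0.01609² + 0.002529²) = 0.01629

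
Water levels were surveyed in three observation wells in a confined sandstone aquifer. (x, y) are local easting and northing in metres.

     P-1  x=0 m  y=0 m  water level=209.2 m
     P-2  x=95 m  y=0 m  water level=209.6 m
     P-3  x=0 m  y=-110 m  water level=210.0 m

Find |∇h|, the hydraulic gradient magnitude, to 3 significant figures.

0.00840

∂h/∂x = (209.6 − 209.2) / (95 − 0) = +0.004211
∂h/∂y = (210.0 − 209.2) / (-110 − 0) = -0.007273
|∇h| = √(0.004211² + -0.007273²) = 0.008404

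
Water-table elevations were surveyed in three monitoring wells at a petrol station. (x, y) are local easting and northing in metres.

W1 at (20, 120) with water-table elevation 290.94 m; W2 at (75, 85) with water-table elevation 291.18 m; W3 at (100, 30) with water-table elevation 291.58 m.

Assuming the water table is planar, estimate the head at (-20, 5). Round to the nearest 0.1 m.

With h = a·x + b·y + c and W1 as origin, the differences give:
  55·a + (-35)·b = +0.24
  80·a + (-90)·b = +0.64
Eliminate b (×(-90) and ×(-35), subtract): -2150·a = 0.800 → a = ∂h/∂x = -0.0003721
Back-substitute: b = ∂h/∂y = -0.007442.
h(-20, 5) = 290.94 + (-0.0003721)·(-40) + (-0.007442)·(-115) = 290.94 +0.015 +0.856 = 291.811 m.

291.8 m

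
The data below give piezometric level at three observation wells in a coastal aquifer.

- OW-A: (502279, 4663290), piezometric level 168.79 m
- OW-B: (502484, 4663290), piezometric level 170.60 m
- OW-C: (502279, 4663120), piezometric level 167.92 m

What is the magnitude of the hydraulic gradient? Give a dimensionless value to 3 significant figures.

∂h/∂x = (170.60 − 168.79) / (502484 − 502279) = +0.008829
∂h/∂y = (167.92 − 168.79) / (4663120 − 4663290) = +0.005118
|∇h| = √(0.008829² + 0.005118²) = 0.01021

0.0102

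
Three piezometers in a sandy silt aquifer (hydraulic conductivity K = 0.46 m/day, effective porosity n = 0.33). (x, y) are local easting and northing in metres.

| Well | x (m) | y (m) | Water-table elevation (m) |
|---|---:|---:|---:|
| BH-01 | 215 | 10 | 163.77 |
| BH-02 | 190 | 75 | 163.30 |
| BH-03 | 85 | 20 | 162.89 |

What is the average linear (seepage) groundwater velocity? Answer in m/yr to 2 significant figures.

With h = a·x + b·y + c and BH-01 as origin, the differences give:
  (-25)·a + 65·b = -0.47
  (-130)·a + 10·b = -0.88
Eliminate b (×10 and ×65, subtract): 8200·a = 52.500 → a = ∂h/∂x = +0.006402
Back-substitute: b = ∂h/∂y = -0.004768.
|∇h| = √(0.006402² + -0.004768²) = 0.007982
Seepage velocity v = K·i/n = 0.46 × 0.007982 / 0.33 = 0.01113 m/day = 4.065 m/yr.

4.1 m/yr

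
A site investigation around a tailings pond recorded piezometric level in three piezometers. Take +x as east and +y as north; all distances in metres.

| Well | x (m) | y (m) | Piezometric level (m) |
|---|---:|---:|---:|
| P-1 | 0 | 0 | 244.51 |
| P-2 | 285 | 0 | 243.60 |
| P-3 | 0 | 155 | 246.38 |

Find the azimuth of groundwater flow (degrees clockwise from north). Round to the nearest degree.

∂h/∂x = (243.60 − 244.51) / (285 − 0) = -0.003193
∂h/∂y = (246.38 − 244.51) / (155 − 0) = +0.01206
Flow direction (−∇h) has components (+0.003193 E, -0.01206 N).
Azimuth = atan2(E, N) = atan2(+0.003193, -0.01206) = 165.2° ≈ 165°.

165°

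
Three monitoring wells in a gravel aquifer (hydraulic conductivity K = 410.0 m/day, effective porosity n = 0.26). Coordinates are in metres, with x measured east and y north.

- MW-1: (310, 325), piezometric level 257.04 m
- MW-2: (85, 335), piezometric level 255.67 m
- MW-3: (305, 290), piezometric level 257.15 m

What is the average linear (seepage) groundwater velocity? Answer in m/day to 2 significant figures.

Three-point gradient (reference MW-1): Δ to MW-2 = (-225, 10, -1.37), Δ to MW-3 = (-5, -35, +0.11).
∂h/∂x = +0.005912, ∂h/∂y = -0.003987 (det = 7925).
|∇h| = √(0.005912² + -0.003987²) = 0.007131
Seepage velocity v = K·i/n = 410.0 × 0.007131 / 0.26 = 11.25 m/day.

11 m/day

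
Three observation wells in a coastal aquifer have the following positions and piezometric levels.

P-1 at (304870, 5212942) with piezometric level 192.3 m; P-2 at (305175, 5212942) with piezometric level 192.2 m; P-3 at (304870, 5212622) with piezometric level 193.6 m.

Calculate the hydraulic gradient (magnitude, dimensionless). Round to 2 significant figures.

∂h/∂x = (192.2 − 192.3) / (305175 − 304870) = -0.0003279
∂h/∂y = (193.6 − 192.3) / (5212622 − 5212942) = -0.004062
|∇h| = √(-0.0003279² + -0.004062²) = 0.004075

0.0041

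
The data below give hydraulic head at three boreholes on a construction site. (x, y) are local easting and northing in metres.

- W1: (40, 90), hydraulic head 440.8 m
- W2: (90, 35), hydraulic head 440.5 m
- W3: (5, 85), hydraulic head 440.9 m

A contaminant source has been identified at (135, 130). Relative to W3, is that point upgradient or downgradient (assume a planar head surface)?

Taking W1 as reference: W2−W1 = (50, -55, -0.3); W3−W1 = (-35, -5, +0.1).
Solve a·Δx + b·Δy = Δh: det = 50·(-5) − (-35)·(-55) = -2175.
∂h/∂x = [(-0.3)·(-5) − (+0.1)·(-55)] / -2175 = -0.003218
∂h/∂y = [50·(+0.1) − (-35)·(-0.3)] / -2175 = +0.002529
Head at (135, 130) = 440.8 + (-0.003218)·(95) + (+0.002529)·(40) = 440.60 m.
That is lower than the 440.9 m at W3, so the point is downgradient.

downgradient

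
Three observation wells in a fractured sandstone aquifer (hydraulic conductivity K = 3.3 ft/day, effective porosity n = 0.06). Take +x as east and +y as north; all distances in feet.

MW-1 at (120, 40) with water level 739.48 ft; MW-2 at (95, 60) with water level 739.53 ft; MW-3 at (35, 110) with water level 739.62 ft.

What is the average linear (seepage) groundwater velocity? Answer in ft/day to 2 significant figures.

With h = a·x + b·y + c and MW-1 as origin, the differences give:
  (-25)·a + 20·b = +0.05
  (-85)·a + 70·b = +0.14
Eliminate b (×70 and ×20, subtract): -50·a = 0.700 → a = ∂h/∂x = -0.01400
Back-substitute: b = ∂h/∂y = -0.01500.
|∇h| = √(-0.01400² + -0.01500²) = 0.02052
Seepage velocity v = K·i/n = 3.3 × 0.02052 / 0.06 = 1.129 ft/day.

1.1 ft/day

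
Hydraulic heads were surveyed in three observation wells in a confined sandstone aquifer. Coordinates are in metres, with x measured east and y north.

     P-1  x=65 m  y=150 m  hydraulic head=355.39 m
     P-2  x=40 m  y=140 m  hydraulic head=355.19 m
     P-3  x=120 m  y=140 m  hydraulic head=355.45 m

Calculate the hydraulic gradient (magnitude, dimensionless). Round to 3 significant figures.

Three-point gradient (reference P-1): Δ to P-2 = (-25, -10, -0.20), Δ to P-3 = (55, -10, +0.06).
∂h/∂x = +0.003250, ∂h/∂y = +0.01187 (det = 800).
|∇h| = √(0.003250² + 0.01187²) = 0.01231

0.0123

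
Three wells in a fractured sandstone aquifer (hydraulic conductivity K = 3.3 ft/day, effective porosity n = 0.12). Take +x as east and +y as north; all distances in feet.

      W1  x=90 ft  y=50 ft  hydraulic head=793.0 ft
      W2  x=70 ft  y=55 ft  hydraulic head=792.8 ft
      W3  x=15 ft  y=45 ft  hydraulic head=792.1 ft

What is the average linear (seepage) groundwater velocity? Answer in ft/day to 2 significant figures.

0.36 ft/day

Three-point gradient (reference W1): Δ to W2 = (-20, 5, -0.2), Δ to W3 = (-75, -5, -0.9).
∂h/∂x = +0.01158, ∂h/∂y = +0.006316 (det = 475).
|∇h| = √(0.01158² + 0.006316²) = 0.01319
Seepage velocity v = K·i/n = 3.3 × 0.01319 / 0.12 = 0.3627 ft/day.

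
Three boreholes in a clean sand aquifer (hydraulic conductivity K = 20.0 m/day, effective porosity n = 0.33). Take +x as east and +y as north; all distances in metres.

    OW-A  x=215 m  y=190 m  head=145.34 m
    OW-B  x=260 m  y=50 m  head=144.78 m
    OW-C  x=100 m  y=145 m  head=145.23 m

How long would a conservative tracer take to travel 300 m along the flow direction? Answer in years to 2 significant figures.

Taking OW-A as reference: OW-B−OW-A = (45, -140, -0.56); OW-C−OW-A = (-115, -45, -0.11).
Solve a·Δx + b·Δy = Δh: det = 45·(-45) − (-115)·(-140) = -18125.
∂h/∂x = [(-0.56)·(-45) − (-0.11)·(-140)] / -18125 = -0.0005407
∂h/∂y = [45·(-0.11) − (-115)·(-0.56)] / -18125 = +0.003826
|∇h| = √(-0.0005407² + 0.003826²) = 0.003864
Seepage velocity v = K·i/n = 20.0 × 0.003864 / 0.33 = 0.2342 m/day.
t = 300 / 0.2342 = 1281 days = 3.51 years.

3.5 years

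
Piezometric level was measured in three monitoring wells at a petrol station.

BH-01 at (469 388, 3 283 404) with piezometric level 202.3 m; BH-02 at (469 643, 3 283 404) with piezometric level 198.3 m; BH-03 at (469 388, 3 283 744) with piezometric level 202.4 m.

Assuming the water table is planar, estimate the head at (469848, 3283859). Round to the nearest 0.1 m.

∂h/∂x = (198.3 − 202.3) / (469643 − 469388) = -0.01569
∂h/∂y = (202.4 − 202.3) / (3283744 − 3283404) = +0.0002941
h(469848, 3283859) = 202.3 + (-0.01569)·(460) + (+0.0002941)·(455) = 202.3 -7.216 +0.134 = 195.218 m.

195.2 m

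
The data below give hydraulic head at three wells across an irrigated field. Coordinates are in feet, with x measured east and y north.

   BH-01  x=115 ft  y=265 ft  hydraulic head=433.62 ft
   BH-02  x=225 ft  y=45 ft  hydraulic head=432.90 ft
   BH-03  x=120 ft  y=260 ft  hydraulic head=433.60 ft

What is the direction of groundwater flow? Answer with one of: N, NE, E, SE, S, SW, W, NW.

With h = a·x + b·y + c and BH-01 as origin, the differences give:
  110·a + (-220)·b = -0.72
  5·a + (-5)·b = -0.02
Eliminate b (×(-5) and ×(-220), subtract): 550·a = -0.800 → a = ∂h/∂x = -0.001455
Back-substitute: b = ∂h/∂y = +0.002545.
Flow = −∇h = (+0.001455 east, -0.002545 north), which points southeast.

SE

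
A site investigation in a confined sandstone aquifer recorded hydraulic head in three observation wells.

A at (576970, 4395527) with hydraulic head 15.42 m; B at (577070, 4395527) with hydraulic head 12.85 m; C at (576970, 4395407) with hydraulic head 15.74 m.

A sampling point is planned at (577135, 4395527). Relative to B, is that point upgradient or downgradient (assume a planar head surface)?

∂h/∂x = (12.85 − 15.42) / (577070 − 576970) = -0.02570
∂h/∂y = (15.74 − 15.42) / (4395407 − 4395527) = -0.002667
Head at (577135, 4395527) = 15.42 + (-0.02570)·(165) + (-0.002667)·(0) = 11.18 m.
That is lower than the 12.85 m at B, so the point is downgradient.

downgradient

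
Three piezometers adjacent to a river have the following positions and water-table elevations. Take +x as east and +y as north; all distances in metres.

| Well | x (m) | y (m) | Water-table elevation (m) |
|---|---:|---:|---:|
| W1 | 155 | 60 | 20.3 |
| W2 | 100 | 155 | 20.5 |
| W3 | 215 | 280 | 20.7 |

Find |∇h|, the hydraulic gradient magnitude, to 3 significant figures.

With h = a·x + b·y + c and W1 as origin, the differences give:
  (-55)·a + 95·b = +0.2
  60·a + 220·b = +0.4
Eliminate b (×220 and ×95, subtract): -17800·a = 6.00 → a = ∂h/∂x = -0.0003371
Back-substitute: b = ∂h/∂y = +0.001910.
|∇h| = √(-0.0003371² + 0.001910²) = 0.00194

0.00194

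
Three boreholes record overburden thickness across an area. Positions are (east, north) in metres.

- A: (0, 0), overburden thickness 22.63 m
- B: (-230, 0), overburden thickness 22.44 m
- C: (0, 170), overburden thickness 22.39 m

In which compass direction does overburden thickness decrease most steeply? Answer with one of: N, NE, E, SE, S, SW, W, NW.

∂d/∂x = (22.44 − 22.63) / (-230 − 0) = +0.0008261
∂d/∂y = (22.39 − 22.63) / (170 − 0) = -0.001412
Steepest decrease is along −∇f = (-0.0008261 E, +0.001412 N) → northwest.

NW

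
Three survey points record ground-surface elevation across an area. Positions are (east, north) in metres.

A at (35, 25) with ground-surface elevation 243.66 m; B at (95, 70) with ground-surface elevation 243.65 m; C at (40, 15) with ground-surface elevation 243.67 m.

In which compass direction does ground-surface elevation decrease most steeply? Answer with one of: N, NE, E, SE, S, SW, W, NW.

Taking A as reference: B−A = (60, 45, -0.01); C−A = (5, -10, +0.01).
Determinant of the coordinate differences = 60·(-10) − 5·45 = -825.
∂z/∂x = [(-0.01)·(-10) − (+0.01)·45] / -825 = +0.0004242
∂z/∂y = [60·(+0.01) − 5·(-0.01)] / -825 = -0.0007879
Steepest decrease is along −∇f = (-0.0004242 E, +0.0007879 N) → northwest.

NW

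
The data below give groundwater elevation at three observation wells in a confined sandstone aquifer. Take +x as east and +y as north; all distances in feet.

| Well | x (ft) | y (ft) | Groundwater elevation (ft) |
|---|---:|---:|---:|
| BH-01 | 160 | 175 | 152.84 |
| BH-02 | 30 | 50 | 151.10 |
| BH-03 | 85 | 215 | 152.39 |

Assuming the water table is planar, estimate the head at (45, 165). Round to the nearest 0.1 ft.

151.8 ft

Differences from BH-01: to BH-02 (Δx, Δy, Δh) = (-130, -125, -1.74); to BH-03 = (-75, 40, -0.45).
Solve a·Δx + b·Δy = Δh: det = (-130)·40 − (-75)·(-125) = -14575.
∂h/∂x = [(-1.74)·40 − (-0.45)·(-125)] / -14575 = +0.008635
∂h/∂y = [(-130)·(-0.45) − (-75)·(-1.74)] / -14575 = +0.004940
h(45, 165) = 152.84 + (+0.008635)·(-115) + (+0.004940)·(-10) = 152.84 -0.993 -0.049 = 151.798 ft.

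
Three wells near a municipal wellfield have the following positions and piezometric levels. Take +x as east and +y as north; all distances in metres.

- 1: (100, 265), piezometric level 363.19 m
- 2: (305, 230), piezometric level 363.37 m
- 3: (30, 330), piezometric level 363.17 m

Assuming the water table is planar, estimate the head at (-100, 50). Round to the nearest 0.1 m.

Three-point gradient (reference 1): Δ to 2 = (205, -35, +0.18), Δ to 3 = (-70, 65, -0.02).
∂h/∂x = +0.001011, ∂h/∂y = +0.0007816 (det = 10875).
h(-100, 50) = 363.19 + (+0.001011)·(-200) + (+0.0007816)·(-215) = 363.19 -0.202 -0.168 = 362.820 m.

362.8 m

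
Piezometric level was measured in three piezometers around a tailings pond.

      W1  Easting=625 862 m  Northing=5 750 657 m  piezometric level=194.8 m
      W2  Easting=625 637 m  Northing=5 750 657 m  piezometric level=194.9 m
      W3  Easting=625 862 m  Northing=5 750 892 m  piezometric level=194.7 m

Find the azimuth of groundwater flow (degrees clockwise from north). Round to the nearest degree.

046°

∂h/∂x = (194.9 − 194.8) / (625637 − 625862) = -0.0004444
∂h/∂y = (194.7 − 194.8) / (5750892 − 5750657) = -0.0004255
Flow direction (−∇h) has components (+0.0004444 E, +0.0004255 N).
Azimuth = atan2(E, N) = atan2(+0.0004444, +0.0004255) = 46.2° ≈ 046°.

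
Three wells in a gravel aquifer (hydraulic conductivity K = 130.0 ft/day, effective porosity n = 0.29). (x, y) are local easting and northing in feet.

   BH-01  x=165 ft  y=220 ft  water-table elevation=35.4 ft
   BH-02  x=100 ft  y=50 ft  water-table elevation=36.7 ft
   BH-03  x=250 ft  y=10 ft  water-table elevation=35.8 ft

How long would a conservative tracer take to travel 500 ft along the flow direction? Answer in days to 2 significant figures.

130 days

Differences from BH-01: to BH-02 (Δx, Δy, Δh) = (-65, -170, +1.3); to BH-03 = (85, -210, +0.4).
Determinant of the coordinate differences = (-65)·(-210) − 85·(-170) = 28100.
∂h/∂x = [(+1.3)·(-210) − (+0.4)·(-170)] / 28100 = -0.007295
∂h/∂y = [(-65)·(+0.4) − 85·(+1.3)] / 28100 = -0.004858
|∇h| = √(-0.007295² + -0.004858²) = 0.008765
Seepage velocity v = K·i/n = 130.0 × 0.008765 / 0.29 = 3.929 ft/day.
t = 500 / 3.929 = 127.3 days.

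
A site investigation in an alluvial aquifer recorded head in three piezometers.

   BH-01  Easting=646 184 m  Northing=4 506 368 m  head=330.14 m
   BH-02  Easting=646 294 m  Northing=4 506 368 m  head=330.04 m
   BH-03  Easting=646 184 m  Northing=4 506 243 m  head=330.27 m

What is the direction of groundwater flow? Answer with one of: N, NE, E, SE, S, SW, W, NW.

∂h/∂x = (330.04 − 330.14) / (646294 − 646184) = -0.0009091
∂h/∂y = (330.27 − 330.14) / (4506243 − 4506368) = -0.001040
Flow = −∇h = (+0.0009091 east, +0.001040 north), which points northeast.

NE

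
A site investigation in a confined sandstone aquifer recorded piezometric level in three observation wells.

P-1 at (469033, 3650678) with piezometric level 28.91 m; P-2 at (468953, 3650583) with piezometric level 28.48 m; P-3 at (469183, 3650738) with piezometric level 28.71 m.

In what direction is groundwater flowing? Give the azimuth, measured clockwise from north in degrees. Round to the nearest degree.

151°

Taking P-1 as reference: P-2−P-1 = (-80, -95, -0.43); P-3−P-1 = (150, 60, -0.20).
Solve a·Δx + b·Δy = Δh: det = (-80)·60 − 150·(-95) = 9450.
∂h/∂x = [(-0.43)·60 − (-0.20)·(-95)] / 9450 = -0.004741
∂h/∂y = [(-80)·(-0.20) − 150·(-0.43)] / 9450 = +0.008519
Flow direction (−∇h) has components (+0.004741 E, -0.008519 N).
Azimuth = atan2(E, N) = atan2(+0.004741, -0.008519) = 150.9° ≈ 151°.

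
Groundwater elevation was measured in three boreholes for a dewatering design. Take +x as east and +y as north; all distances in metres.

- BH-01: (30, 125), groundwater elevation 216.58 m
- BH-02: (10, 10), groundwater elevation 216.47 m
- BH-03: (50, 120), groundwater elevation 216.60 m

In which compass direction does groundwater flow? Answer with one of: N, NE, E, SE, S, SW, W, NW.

Taking BH-01 as reference: BH-02−BH-01 = (-20, -115, -0.11); BH-03−BH-01 = (20, -5, +0.02).
Determinant of the coordinate differences = (-20)·(-5) − 20·(-115) = 2400.
∂h/∂x = [(-0.11)·(-5) − (+0.02)·(-115)] / 2400 = +0.001187
∂h/∂y = [(-20)·(+0.02) − 20·(-0.11)] / 2400 = +0.0007500
Flow = −∇h = (-0.001187 east, -0.0007500 north), which points southwest.

SW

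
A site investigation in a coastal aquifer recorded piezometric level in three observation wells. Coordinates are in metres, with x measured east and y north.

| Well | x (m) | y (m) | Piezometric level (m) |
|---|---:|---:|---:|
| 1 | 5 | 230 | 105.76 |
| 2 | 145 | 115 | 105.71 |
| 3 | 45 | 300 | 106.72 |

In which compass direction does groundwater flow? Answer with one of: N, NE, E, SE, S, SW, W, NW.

Three-point gradient (reference 1): Δ to 2 = (140, -115, -0.05), Δ to 3 = (40, 70, +0.96).
∂h/∂x = +0.007424, ∂h/∂y = +0.009472 (det = 14400).
Flow = −∇h = (-0.007424 east, -0.009472 north), which points southwest.

SW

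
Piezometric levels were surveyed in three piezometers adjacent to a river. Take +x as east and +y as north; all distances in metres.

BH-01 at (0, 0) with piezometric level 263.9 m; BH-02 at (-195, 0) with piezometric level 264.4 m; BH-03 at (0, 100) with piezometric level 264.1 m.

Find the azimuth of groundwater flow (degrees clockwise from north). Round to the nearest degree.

∂h/∂x = (264.4 − 263.9) / (-195 − 0) = -0.002564
∂h/∂y = (264.1 − 263.9) / (100 − 0) = +0.002000
Flow direction (−∇h) has components (+0.002564 E, -0.002000 N).
Azimuth = atan2(E, N) = atan2(+0.002564, -0.002000) = 128.0° ≈ 128°.

128°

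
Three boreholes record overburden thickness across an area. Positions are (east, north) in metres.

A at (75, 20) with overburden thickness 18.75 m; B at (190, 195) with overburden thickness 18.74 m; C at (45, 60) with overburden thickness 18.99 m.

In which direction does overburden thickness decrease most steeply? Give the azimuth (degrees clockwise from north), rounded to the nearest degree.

Differences from A: to B (Δx, Δy, Δh) = (115, 175, -0.01); to C = (-30, 40, +0.24).
Determinant of the coordinate differences = 115·40 − (-30)·175 = 9850.
∂d/∂x = [(-0.01)·40 − (+0.24)·175] / 9850 = -0.004305
∂d/∂y = [115·(+0.24) − (-30)·(-0.01)] / 9850 = +0.002772
Steepest decrease is along −∇f: components (+0.004305 E, -0.002772 N).
Azimuth = atan2(+0.004305, -0.002772) = 122.8° ≈ 123°.

123°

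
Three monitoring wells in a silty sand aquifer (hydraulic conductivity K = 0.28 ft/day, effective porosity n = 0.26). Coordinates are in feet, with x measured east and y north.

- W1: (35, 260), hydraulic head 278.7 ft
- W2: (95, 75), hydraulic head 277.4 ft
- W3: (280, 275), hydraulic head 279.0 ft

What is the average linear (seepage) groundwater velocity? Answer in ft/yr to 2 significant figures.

2.9 ft/yr

With h = a·x + b·y + c and W1 as origin, the differences give:
  60·a + (-185)·b = -1.3
  245·a + 15·b = +0.3
Eliminate b (×15 and ×(-185), subtract): 46225·a = 36.00 → a = ∂h/∂x = +0.0007788
Back-substitute: b = ∂h/∂y = +0.007280.
|∇h| = √(0.0007788² + 0.007280²) = 0.007322
Seepage velocity v = K·i/n = 0.28 × 0.007322 / 0.26 = 0.007885 ft/day = 2.88 ft/yr.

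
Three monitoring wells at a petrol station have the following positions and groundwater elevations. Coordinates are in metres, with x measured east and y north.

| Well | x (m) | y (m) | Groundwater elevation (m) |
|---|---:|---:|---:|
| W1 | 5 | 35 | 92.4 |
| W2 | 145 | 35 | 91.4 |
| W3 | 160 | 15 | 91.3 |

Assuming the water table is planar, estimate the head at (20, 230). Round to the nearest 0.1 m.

Differences from W1: to W2 (Δx, Δy, Δh) = (140, 0, -1.0); to W3 = (155, -20, -1.1).
Determinant of the coordinate differences = 140·(-20) − 155·0 = -2800.
∂h/∂x = [(-1.0)·(-20) − (-1.1)·0] / -2800 = -0.007143
∂h/∂y = [140·(-1.1) − 155·(-1.0)] / -2800 = -0.0003571
h(20, 230) = 92.4 + (-0.007143)·(15) + (-0.0003571)·(195) = 92.4 -0.107 -0.070 = 92.223 m.

92.2 m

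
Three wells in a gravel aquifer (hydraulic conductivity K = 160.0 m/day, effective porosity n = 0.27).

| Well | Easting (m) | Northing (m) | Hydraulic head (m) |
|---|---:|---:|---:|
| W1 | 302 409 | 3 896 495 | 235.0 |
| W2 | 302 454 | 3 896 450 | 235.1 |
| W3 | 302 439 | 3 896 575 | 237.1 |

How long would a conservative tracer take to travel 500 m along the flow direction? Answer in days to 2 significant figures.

30 days

With h = a·x + b·y + c and W1 as origin, the differences give:
  45·a + (-45)·b = +0.1
  30·a + 80·b = +2.1
Eliminate b (×80 and ×(-45), subtract): 4950·a = 102.50 → a = ∂h/∂x = +0.02071
Back-substitute: b = ∂h/∂y = +0.01848.
|∇h| = √(0.02071² + 0.01848²) = 0.02776
Seepage velocity v = K·i/n = 160.0 × 0.02776 / 0.27 = 16.45 m/day.
t = 500 / 16.45 = 30.4 days.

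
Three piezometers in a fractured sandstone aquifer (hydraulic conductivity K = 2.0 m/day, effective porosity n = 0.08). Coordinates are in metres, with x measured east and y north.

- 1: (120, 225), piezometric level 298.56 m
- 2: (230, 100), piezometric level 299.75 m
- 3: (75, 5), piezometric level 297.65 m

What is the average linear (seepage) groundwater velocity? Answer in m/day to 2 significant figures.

0.32 m/day

Taking 1 as reference: 2−1 = (110, -125, +1.19); 3−1 = (-45, -220, -0.91).
Solve a·Δx + b·Δy = Δh: det = 110·(-220) − (-45)·(-125) = -29825.
∂h/∂x = [(+1.19)·(-220) − (-0.91)·(-125)] / -29825 = +0.01259
∂h/∂y = [110·(-0.91) − (-45)·(+1.19)] / -29825 = +0.001561
|∇h| = √(0.01259² + 0.001561²) = 0.01269
Seepage velocity v = K·i/n = 2.0 × 0.01269 / 0.08 = 0.3172 m/day.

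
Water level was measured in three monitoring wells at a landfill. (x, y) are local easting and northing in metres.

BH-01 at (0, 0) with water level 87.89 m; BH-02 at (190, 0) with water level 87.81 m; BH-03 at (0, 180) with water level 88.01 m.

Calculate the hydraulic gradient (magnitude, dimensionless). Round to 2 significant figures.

∂h/∂x = (87.81 − 87.89) / (190 − 0) = -0.0004211
∂h/∂y = (88.01 − 87.89) / (180 − 0) = +0.0006667
|∇h| = √(-0.0004211² + 0.0006667²) = 0.0007886

0.00079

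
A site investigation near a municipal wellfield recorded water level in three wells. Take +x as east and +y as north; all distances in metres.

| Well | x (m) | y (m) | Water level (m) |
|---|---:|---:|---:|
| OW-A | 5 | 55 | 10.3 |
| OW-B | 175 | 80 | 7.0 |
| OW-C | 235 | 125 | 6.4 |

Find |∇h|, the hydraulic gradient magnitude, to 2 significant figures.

0.027

Taking OW-A as reference: OW-B−OW-A = (170, 25, -3.3); OW-C−OW-A = (230, 70, -3.9).
Solve a·Δx + b·Δy = Δh: det = 170·70 − 230·25 = 6150.
∂h/∂x = [(-3.3)·70 − (-3.9)·25] / 6150 = -0.02171
∂h/∂y = [170·(-3.9) − 230·(-3.3)] / 6150 = +0.01561
|∇h| = √(-0.02171² + 0.01561²) = 0.02674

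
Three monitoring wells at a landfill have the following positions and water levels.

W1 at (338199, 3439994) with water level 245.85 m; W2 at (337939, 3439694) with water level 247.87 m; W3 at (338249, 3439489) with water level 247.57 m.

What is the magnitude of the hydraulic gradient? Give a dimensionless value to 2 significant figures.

0.0051

Differences from W1: to W2 (Δx, Δy, Δh) = (-260, -300, +2.02); to W3 = (50, -505, +1.72).
Solve a·Δx + b·Δy = Δh: det = (-260)·(-505) − 50·(-300) = 146300.
∂h/∂x = [(+2.02)·(-505) − (+1.72)·(-300)] / 146300 = -0.003446
∂h/∂y = [(-260)·(+1.72) − 50·(+2.02)] / 146300 = -0.003747
|∇h| = √(-0.003446² + -0.003747²) = 0.005091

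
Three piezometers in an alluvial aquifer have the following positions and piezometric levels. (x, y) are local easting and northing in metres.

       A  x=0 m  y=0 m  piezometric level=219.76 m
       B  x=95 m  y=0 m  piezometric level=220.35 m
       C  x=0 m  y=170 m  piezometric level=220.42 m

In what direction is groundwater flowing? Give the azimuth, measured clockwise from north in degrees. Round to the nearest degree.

∂h/∂x = (220.35 − 219.76) / (95 − 0) = +0.006211
∂h/∂y = (220.42 − 219.76) / (170 − 0) = +0.003882
Flow direction (−∇h) has components (-0.006211 E, -0.003882 N).
Azimuth = atan2(E, N) = atan2(-0.006211, -0.003882) = 238.0° ≈ 238°.

238°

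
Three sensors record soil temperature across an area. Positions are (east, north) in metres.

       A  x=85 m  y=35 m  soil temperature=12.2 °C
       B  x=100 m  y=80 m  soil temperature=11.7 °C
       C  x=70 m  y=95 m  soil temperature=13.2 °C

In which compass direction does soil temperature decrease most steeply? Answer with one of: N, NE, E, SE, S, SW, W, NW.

E

Taking A as reference: B−A = (15, 45, -0.5); C−A = (-15, 60, +1.0).
Determinant of the coordinate differences = 15·60 − (-15)·45 = 1575.
∂T/∂x = [(-0.5)·60 − (+1.0)·45] / 1575 = -0.04762
∂T/∂y = [15·(+1.0) − (-15)·(-0.5)] / 1575 = +0.004762
Steepest decrease is along −∇f = (+0.04762 E, -0.004762 N) → east.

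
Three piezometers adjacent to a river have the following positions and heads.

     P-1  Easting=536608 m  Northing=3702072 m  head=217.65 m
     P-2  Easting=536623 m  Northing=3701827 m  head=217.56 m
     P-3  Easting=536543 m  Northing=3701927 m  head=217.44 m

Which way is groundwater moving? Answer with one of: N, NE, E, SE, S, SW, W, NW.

W

With h = a·x + b·y + c and P-1 as origin, the differences give:
  15·a + (-245)·b = -0.09
  (-65)·a + (-145)·b = -0.21
Eliminate b (×(-145) and ×(-245), subtract): -18100·a = -38.400 → a = ∂h/∂x = +0.002122
Back-substitute: b = ∂h/∂y = +0.0004972.
Flow = −∇h = (-0.002122 east, -0.0004972 north), which points west.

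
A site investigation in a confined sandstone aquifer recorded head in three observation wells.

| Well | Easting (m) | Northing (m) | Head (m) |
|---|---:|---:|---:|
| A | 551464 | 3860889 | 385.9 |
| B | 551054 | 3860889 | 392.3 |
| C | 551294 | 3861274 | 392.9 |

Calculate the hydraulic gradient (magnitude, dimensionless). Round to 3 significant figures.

Differences from A: to B (Δx, Δy, Δh) = (-410, 0, +6.4); to C = (-170, 385, +7.0).
Solve a·Δx + b·Δy = Δh: det = (-410)·385 − (-170)·0 = -157850.
∂h/∂x = [(+6.4)·385 − (+7.0)·0] / -157850 = -0.01561
∂h/∂y = [(-410)·(+7.0) − (-170)·(+6.4)] / -157850 = +0.01129
|∇h| = √(-0.01561² + 0.01129²) = 0.01926

0.0193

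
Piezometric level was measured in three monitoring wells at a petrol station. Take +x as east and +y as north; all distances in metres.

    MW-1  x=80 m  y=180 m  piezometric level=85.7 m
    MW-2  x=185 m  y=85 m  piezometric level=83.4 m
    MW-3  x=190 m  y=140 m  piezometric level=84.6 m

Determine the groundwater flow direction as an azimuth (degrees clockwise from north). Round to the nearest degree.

Differences from MW-1: to MW-2 (Δx, Δy, Δh) = (105, -95, -2.3); to MW-3 = (110, -40, -1.1).
Determinant of the coordinate differences = 105·(-40) − 110·(-95) = 6250.
∂h/∂x = [(-2.3)·(-40) − (-1.1)·(-95)] / 6250 = -0.002000
∂h/∂y = [105·(-1.1) − 110·(-2.3)] / 6250 = +0.02200
Flow direction (−∇h) has components (+0.002000 E, -0.02200 N).
Azimuth = atan2(E, N) = atan2(+0.002000, -0.02200) = 174.8° ≈ 175°.

175°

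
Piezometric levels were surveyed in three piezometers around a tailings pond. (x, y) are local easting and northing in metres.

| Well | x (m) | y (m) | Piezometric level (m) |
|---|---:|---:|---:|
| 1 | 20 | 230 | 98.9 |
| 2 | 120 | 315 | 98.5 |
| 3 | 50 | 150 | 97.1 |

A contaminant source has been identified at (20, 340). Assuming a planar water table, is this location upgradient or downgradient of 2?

upgradient

Differences from 1: to 2 (Δx, Δy, Δh) = (100, 85, -0.4); to 3 = (30, -80, -1.8).
Determinant of the coordinate differences = 100·(-80) − 30·85 = -10550.
∂h/∂x = [(-0.4)·(-80) − (-1.8)·85] / -10550 = -0.01754
∂h/∂y = [100·(-1.8) − 30·(-0.4)] / -10550 = +0.01592
Head at (20, 340) = 98.9 + (-0.01754)·(0) + (+0.01592)·(110) = 100.65 m.
That is higher than the 98.5 m at 2, so the point is upgradient.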